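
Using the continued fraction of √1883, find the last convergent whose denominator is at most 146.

2647/61

√1883 = [43; 2, 1, 1, 5, 1, 1, 2, 86, …] (period length 8).
Convergents:
  p_0/q_0 = 43/1
  p_1/q_1 = 87/2
  p_2/q_2 = 130/3
  p_3/q_3 = 217/5
  p_4/q_4 = 1215/28
  p_5/q_5 = 1432/33
  p_6/q_6 = 2647/61
  p_7/q_7 = 6726/155
q_6 = 61 ≤ 146 < 155 = q_7, so the answer is 2647/61.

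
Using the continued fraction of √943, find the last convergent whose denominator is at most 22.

522/17

√943 = [30; 1, 2, 2, 2, 1, 60, …] (period length 6).
Convergents:
  p_0/q_0 = 30/1
  p_1/q_1 = 31/1
  p_2/q_2 = 92/3
  p_3/q_3 = 215/7
  p_4/q_4 = 522/17
  p_5/q_5 = 737/24
q_4 = 17 ≤ 22 < 24 = q_5, so the answer is 522/17.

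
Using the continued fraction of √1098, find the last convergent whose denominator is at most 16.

√1098 = [33; 7, 2, 1, 6, 1, 2, 7, 66, …] (period length 8).
Convergents:
  p_0/q_0 = 33/1
  p_1/q_1 = 232/7
  p_2/q_2 = 497/15
  p_3/q_3 = 729/22
q_2 = 15 ≤ 16 < 22 = q_3, so the answer is 497/15.

497/15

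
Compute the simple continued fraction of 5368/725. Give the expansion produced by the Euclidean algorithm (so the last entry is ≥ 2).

[7; 2, 2, 9, 3, 1, 3]

5368 = 7·725 + 293
725 = 2·293 + 139
293 = 2·139 + 15
139 = 9·15 + 4
15 = 3·4 + 3
4 = 1·3 + 1
3 = 3·1 + 0  (stop)
So 5368/725 = [7; 2, 2, 9, 3, 1, 3].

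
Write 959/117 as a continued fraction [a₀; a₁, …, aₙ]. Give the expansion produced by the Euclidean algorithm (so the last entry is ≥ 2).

[8; 5, 11, 2]

959 = 8×117 + 23
117 = 5×23 + 2
23 = 11×2 + 1
2 = 2×1 + 0  (stop)
So 959/117 = [8; 5, 11, 2].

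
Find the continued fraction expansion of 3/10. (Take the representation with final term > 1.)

3 = 0·10 + 3
10 = 3·3 + 1
3 = 3·1 + 0  (stop)
So 3/10 = [0; 3, 3].

[0; 3, 3]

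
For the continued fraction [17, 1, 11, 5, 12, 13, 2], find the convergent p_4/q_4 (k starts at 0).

Using pₖ = aₖpₖ₋₁ + pₖ₋₂, qₖ = aₖqₖ₋₁ + qₖ₋₂ (with p₋₁=1, p₋₂=0, q₋₁=0, q₋₂=1):
  k=0: a=17, p=17, q=1
  k=1: a=1, p=18, q=1
  k=2: a=11, p=215, q=12
  k=3: a=5, p=1093, q=61
  k=4: a=12, p=13331, q=744

13331/744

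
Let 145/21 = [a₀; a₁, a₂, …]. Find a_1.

145 = 6·21 + 19   →  a_0 = 6
21 = 1·19 + 2   →  a_1 = 1

1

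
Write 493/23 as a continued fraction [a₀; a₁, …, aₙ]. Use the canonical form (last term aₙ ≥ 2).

493 = 21*23 + 10
23 = 2*10 + 3
10 = 3*3 + 1
3 = 3*1 + 0  (stop)
So 493/23 = [21; 2, 3, 3].

[21; 2, 3, 3]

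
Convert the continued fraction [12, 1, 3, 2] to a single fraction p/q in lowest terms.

Fold from the inside: start with 2/1.
  3 + 1/2 = 7/2
  1 + 2/7 = 9/7
  12 + 7/9 = 115/9

115/9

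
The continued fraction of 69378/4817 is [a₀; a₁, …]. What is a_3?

69378 = 14·4817 + 1940   →  a_0 = 14
4817 = 2·1940 + 937   →  a_1 = 2
1940 = 2·937 + 66   →  a_2 = 2
937 = 14·66 + 13   →  a_3 = 14

14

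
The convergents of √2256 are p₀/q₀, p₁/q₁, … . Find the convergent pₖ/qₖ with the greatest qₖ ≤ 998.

√2256 = [47; 2, 94, …] (period length 2).
Convergents:
  p_0/q_0 = 47/1
  p_1/q_1 = 95/2
  p_2/q_2 = 8977/189
  p_3/q_3 = 18049/380
  p_4/q_4 = 1705583/35909
q_3 = 380 ≤ 998 < 35909 = q_4, so the answer is 18049/380.

18049/380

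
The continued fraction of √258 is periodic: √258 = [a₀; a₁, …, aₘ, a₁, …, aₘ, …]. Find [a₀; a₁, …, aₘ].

[16; 16, 32]

a₀ = ⌊√258⌋ = 16.
With m₀=0, d₀=1 and mₖ₊₁ = dₖaₖ − mₖ, dₖ₊₁ = (n − mₖ₊₁²)/dₖ, aₖ₊₁ = ⌊(a₀+mₖ₊₁)/dₖ₊₁⌋:
  k=1: m=16, d=2, a=16
  k=2: m=16, d=1, a=32
d=1 and a=2a₀=32 at k=2, so the next step gives (m, d) = (16, 2) again — its k=1 value — and the period has length 2.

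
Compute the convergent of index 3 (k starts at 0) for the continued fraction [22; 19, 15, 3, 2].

19340/877

Using pₖ = aₖpₖ₋₁ + pₖ₋₂, qₖ = aₖqₖ₋₁ + qₖ₋₂ (with p₋₁=1, p₋₂=0, q₋₁=0, q₋₂=1):
  k=0: a=22, p=22, q=1
  k=1: a=19, p=419, q=19
  k=2: a=15, p=6307, q=286
  k=3: a=3, p=19340, q=877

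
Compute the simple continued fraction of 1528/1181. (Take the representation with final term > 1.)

[1; 3, 2, 2, 11, 6]

1528 = 1×1181 + 347
1181 = 3×347 + 140
347 = 2×140 + 67
140 = 2×67 + 6
67 = 11×6 + 1
6 = 6×1 + 0  (stop)
So 1528/1181 = [1; 3, 2, 2, 11, 6].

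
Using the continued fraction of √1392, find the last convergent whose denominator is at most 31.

485/13

√1392 = [37; 3, 4, 3, 74, …] (period length 4).
Convergents:
  p_0/q_0 = 37/1
  p_1/q_1 = 112/3
  p_2/q_2 = 485/13
  p_3/q_3 = 1567/42
q_2 = 13 ≤ 31 < 42 = q_3, so the answer is 485/13.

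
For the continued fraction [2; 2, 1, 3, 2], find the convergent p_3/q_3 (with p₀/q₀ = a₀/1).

Using pₖ = aₖpₖ₋₁ + pₖ₋₂, qₖ = aₖqₖ₋₁ + qₖ₋₂ (with p₋₁=1, p₋₂=0, q₋₁=0, q₋₂=1):
  k=0: a=2, p=2, q=1
  k=1: a=2, p=5, q=2
  k=2: a=1, p=7, q=3
  k=3: a=3, p=26, q=11

26/11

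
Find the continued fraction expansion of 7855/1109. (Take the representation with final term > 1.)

[7; 12, 18, 2, 2]

7855 = 7·1109 + 92
1109 = 12·92 + 5
92 = 18·5 + 2
5 = 2·2 + 1
2 = 2·1 + 0  (stop)
So 7855/1109 = [7; 12, 18, 2, 2].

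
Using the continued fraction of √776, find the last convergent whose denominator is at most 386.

10697/384

√776 = [27; 1, 5, 1, 54, …] (period length 4).
Convergents:
  p_0/q_0 = 27/1
  p_1/q_1 = 28/1
  p_2/q_2 = 167/6
  p_3/q_3 = 195/7
  p_4/q_4 = 10697/384
  p_5/q_5 = 10892/391
q_4 = 384 ≤ 386 < 391 = q_5, so the answer is 10697/384.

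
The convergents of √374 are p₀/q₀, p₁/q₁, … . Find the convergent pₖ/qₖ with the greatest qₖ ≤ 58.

√374 = [19; 2, 1, 18, 1, 2, 38, …] (period length 6).
Convergents:
  p_0/q_0 = 19/1
  p_1/q_1 = 39/2
  p_2/q_2 = 58/3
  p_3/q_3 = 1083/56
  p_4/q_4 = 1141/59
q_3 = 56 ≤ 58 < 59 = q_4, so the answer is 1083/56.

1083/56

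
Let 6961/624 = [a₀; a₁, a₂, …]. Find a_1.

6961 = 11·624 + 97   →  a_0 = 11
624 = 6·97 + 42   →  a_1 = 6

6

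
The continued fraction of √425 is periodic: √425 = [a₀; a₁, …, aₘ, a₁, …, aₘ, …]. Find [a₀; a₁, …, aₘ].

a₀ = ⌊√425⌋ = 20.

[20; 1, 1, 1, 1, 1, 1, 40]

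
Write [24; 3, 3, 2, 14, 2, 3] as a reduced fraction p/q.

Fold from the inside: start with 3/1.
  2 + 1/3 = 7/3
  14 + 3/7 = 101/7
  2 + 7/101 = 209/101
  3 + 101/209 = 728/209
  3 + 209/728 = 2393/728
  24 + 728/2393 = 58160/2393

58160/2393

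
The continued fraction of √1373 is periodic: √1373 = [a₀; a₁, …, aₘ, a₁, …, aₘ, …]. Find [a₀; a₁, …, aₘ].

a₀ = ⌊√1373⌋ = 37.
With m₀=0, d₀=1 and mₖ₊₁ = dₖaₖ − mₖ, dₖ₊₁ = (n − mₖ₊₁²)/dₖ, aₖ₊₁ = ⌊(a₀+mₖ₊₁)/dₖ₊₁⌋:
  k=1: m=37, d=4, a=18
  k=2: m=35, d=37, a=1
  k=3: m=2, d=37, a=1
  k=4: m=35, d=4, a=18
  k=5: m=37, d=1, a=74
d=1 and a=2a₀=74 at k=5, so the next step gives (m, d) = (37, 4) again — its k=1 value — and the period has length 5.

[37; 18, 1, 1, 18, 74]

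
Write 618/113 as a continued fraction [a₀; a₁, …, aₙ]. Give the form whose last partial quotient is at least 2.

[5; 2, 7, 1, 1, 3]

618 = 5·113 + 53
113 = 2·53 + 7
53 = 7·7 + 4
7 = 1·4 + 3
4 = 1·3 + 1
3 = 3·1 + 0  (stop)
So 618/113 = [5; 2, 7, 1, 1, 3].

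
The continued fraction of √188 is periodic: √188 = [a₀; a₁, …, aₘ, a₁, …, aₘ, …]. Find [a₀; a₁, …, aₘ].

[13; 1, 2, 2, 6, 2, 2, 1, 26]

a₀ = ⌊√188⌋ = 13.
With m₀=0, d₀=1 and mₖ₊₁ = dₖaₖ − mₖ, dₖ₊₁ = (n − mₖ₊₁²)/dₖ, aₖ₊₁ = ⌊(a₀+mₖ₊₁)/dₖ₊₁⌋:
  k=1: m=13, d=19, a=1
  k=2: m=6, d=8, a=2
  k=3: m=10, d=11, a=2
  k=4: m=12, d=4, a=6
  k=5: m=12, d=11, a=2
  k=6: m=10, d=8, a=2
  k=7: m=6, d=19, a=1
  k=8: m=13, d=1, a=26
d=1 and a=2a₀=26 at k=8, so the next step gives (m, d) = (13, 19) again — its k=1 value — and the period has length 8.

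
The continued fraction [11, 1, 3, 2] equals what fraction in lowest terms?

Fold from the inside: start with 2/1.
  3 + 1/2 = 7/2
  1 + 2/7 = 9/7
  11 + 7/9 = 106/9

106/9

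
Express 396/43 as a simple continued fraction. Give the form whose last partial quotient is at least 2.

396 = 9·43 + 9
43 = 4·9 + 7
9 = 1·7 + 2
7 = 3·2 + 1
2 = 2·1 + 0  (stop)
So 396/43 = [9; 4, 1, 3, 2].

[9; 4, 1, 3, 2]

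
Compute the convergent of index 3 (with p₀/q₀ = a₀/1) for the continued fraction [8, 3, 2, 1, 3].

83/10

Using pₖ = aₖpₖ₋₁ + pₖ₋₂, qₖ = aₖqₖ₋₁ + qₖ₋₂ (with p₋₁=1, p₋₂=0, q₋₁=0, q₋₂=1):
  k=0: a=8, p=8, q=1
  k=1: a=3, p=25, q=3
  k=2: a=2, p=58, q=7
  k=3: a=1, p=83, q=10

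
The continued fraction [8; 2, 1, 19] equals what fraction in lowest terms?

492/59

Fold from the inside: start with 19/1.
  1 + 1/19 = 20/19
  2 + 19/20 = 59/20
  8 + 20/59 = 492/59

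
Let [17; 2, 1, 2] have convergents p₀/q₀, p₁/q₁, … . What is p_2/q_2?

Using pₖ = aₖpₖ₋₁ + pₖ₋₂, qₖ = aₖqₖ₋₁ + qₖ₋₂ (with p₋₁=1, p₋₂=0, q₋₁=0, q₋₂=1):
  k=0: a=17, p=17, q=1
  k=1: a=2, p=35, q=2
  k=2: a=1, p=52, q=3

52/3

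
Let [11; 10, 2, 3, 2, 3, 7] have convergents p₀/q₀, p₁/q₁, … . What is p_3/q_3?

Using pₖ = aₖpₖ₋₁ + pₖ₋₂, qₖ = aₖqₖ₋₁ + qₖ₋₂ (with p₋₁=1, p₋₂=0, q₋₁=0, q₋₂=1):
  k=0: a=11, p=11, q=1
  k=1: a=10, p=111, q=10
  k=2: a=2, p=233, q=21
  k=3: a=3, p=810, q=73

810/73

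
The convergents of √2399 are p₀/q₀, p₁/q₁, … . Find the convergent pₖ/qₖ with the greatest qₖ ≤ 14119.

√2399 = [48; 1, 47, 1, 96, …] (period length 4).
Convergents:
  p_0/q_0 = 48/1
  p_1/q_1 = 49/1
  p_2/q_2 = 2351/48
  p_3/q_3 = 2400/49
  p_4/q_4 = 232751/4752
  p_5/q_5 = 235151/4801
  p_6/q_6 = 11284848/230399
q_5 = 4801 ≤ 14119 < 230399 = q_6, so the answer is 235151/4801.

235151/4801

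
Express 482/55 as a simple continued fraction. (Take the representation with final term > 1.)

482 = 8×55 + 42
55 = 1×42 + 13
42 = 3×13 + 3
13 = 4×3 + 1
3 = 3×1 + 0  (stop)
So 482/55 = [8; 1, 3, 4, 3].

[8; 1, 3, 4, 3]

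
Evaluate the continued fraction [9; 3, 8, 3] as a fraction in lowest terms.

Using pₖ = aₖpₖ₋₁ + pₖ₋₂ and qₖ = aₖqₖ₋₁ + qₖ₋₂:
  k=0: a=9, p=9, q=1
  k=1: a=3, p=28, q=3
  k=2: a=8, p=233, q=25
  k=3: a=3, p=727, q=78

727/78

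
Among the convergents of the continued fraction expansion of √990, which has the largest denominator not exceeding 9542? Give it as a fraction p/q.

110943/3526

√990 = [31; 2, 6, 2, 62, …] (period length 4).
Convergents:
  p_0/q_0 = 31/1
  p_1/q_1 = 63/2
  p_2/q_2 = 409/13
  p_3/q_3 = 881/28
  p_4/q_4 = 55031/1749
  p_5/q_5 = 110943/3526
  p_6/q_6 = 720689/22905
q_5 = 3526 ≤ 9542 < 22905 = q_6, so the answer is 110943/3526.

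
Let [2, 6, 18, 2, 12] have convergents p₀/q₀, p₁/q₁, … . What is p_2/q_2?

Using pₖ = aₖpₖ₋₁ + pₖ₋₂, qₖ = aₖqₖ₋₁ + qₖ₋₂ (with p₋₁=1, p₋₂=0, q₋₁=0, q₋₂=1):
  k=0: a=2, p=2, q=1
  k=1: a=6, p=13, q=6
  k=2: a=18, p=236, q=109

236/109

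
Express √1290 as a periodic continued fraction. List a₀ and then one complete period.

a₀ = ⌊√1290⌋ = 35.
With m₀=0, d₀=1 and mₖ₊₁ = dₖaₖ − mₖ, dₖ₊₁ = (n − mₖ₊₁²)/dₖ, aₖ₊₁ = ⌊(a₀+mₖ₊₁)/dₖ₊₁⌋:
  k=1: m=35, d=65, a=1
  k=2: m=30, d=6, a=10
  k=3: m=30, d=65, a=1
  k=4: m=35, d=1, a=70
d=1 and a=2a₀=70 at k=4, so the next step gives (m, d) = (35, 65) again — its k=1 value — and the period has length 4.

[35; 1, 10, 1, 70]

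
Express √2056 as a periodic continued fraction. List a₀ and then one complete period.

[45; 2, 1, 10, 1, 2, 90]

a₀ = ⌊√2056⌋ = 45.
With m₀=0, d₀=1 and mₖ₊₁ = dₖaₖ − mₖ, dₖ₊₁ = (n − mₖ₊₁²)/dₖ, aₖ₊₁ = ⌊(a₀+mₖ₊₁)/dₖ₊₁⌋:
  k=1: m=45, d=31, a=2
  k=2: m=17, d=57, a=1
  k=3: m=40, d=8, a=10
  k=4: m=40, d=57, a=1
  k=5: m=17, d=31, a=2
  k=6: m=45, d=1, a=90
d=1 and a=2a₀=90 at k=6, so the next step gives (m, d) = (45, 31) again — its k=1 value — and the period has length 6.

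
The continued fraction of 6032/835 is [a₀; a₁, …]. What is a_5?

2

6032 = 7·835 + 187   →  a_0 = 7
835 = 4·187 + 87   →  a_1 = 4
187 = 2·87 + 13   →  a_2 = 2
87 = 6·13 + 9   →  a_3 = 6
13 = 1·9 + 4   →  a_4 = 1
9 = 2·4 + 1   →  a_5 = 2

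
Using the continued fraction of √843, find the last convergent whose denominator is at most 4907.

√843 = [29; 29, 58, …] (period length 2).
Convergents:
  p_0/q_0 = 29/1
  p_1/q_1 = 842/29
  p_2/q_2 = 48865/1683
  p_3/q_3 = 1417927/48836
q_2 = 1683 ≤ 4907 < 48836 = q_3, so the answer is 48865/1683.

48865/1683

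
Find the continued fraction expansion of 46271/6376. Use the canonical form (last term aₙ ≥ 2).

46271 = 7·6376 + 1639
6376 = 3·1639 + 1459
1639 = 1·1459 + 180
1459 = 8·180 + 19
180 = 9·19 + 9
19 = 2·9 + 1
9 = 9·1 + 0  (stop)
So 46271/6376 = [7; 3, 1, 8, 9, 2, 9].

[7; 3, 1, 8, 9, 2, 9]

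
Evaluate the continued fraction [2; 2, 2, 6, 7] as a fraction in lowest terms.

Fold from the inside: start with 7/1.
  6 + 1/7 = 43/7
  2 + 7/43 = 93/43
  2 + 43/93 = 229/93
  2 + 93/229 = 551/229

551/229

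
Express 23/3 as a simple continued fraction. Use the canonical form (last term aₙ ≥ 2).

[7; 1, 2]

23 = 7×3 + 2
3 = 1×2 + 1
2 = 2×1 + 0  (stop)
So 23/3 = [7; 1, 2].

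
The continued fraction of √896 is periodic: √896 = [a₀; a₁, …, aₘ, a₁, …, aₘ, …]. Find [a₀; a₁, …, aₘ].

a₀ = ⌊√896⌋ = 29.
With m₀=0, d₀=1 and mₖ₊₁ = dₖaₖ − mₖ, dₖ₊₁ = (n − mₖ₊₁²)/dₖ, aₖ₊₁ = ⌊(a₀+mₖ₊₁)/dₖ₊₁⌋:
  k=1: m=29, d=55, a=1
  k=2: m=26, d=4, a=13
  k=3: m=26, d=55, a=1
  k=4: m=29, d=1, a=58
d=1 and a=2a₀=58 at k=4, so the next step gives (m, d) = (29, 55) again — its k=1 value — and the period has length 4.

[29; 1, 13, 1, 58]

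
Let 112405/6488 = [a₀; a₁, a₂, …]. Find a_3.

112405 = 17·6488 + 2109   →  a_0 = 17
6488 = 3·2109 + 161   →  a_1 = 3
2109 = 13·161 + 16   →  a_2 = 13
161 = 10·16 + 1   →  a_3 = 10

10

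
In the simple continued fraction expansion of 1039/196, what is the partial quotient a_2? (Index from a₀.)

3

1039 = 5·196 + 59   →  a_0 = 5
196 = 3·59 + 19   →  a_1 = 3
59 = 3·19 + 2   →  a_2 = 3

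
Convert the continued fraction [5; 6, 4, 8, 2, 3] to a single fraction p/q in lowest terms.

Using pₖ = aₖpₖ₋₁ + pₖ₋₂ and qₖ = aₖqₖ₋₁ + qₖ₋₂:
  k=0: a=5, p=5, q=1
  k=1: a=6, p=31, q=6
  k=2: a=4, p=129, q=25
  k=3: a=8, p=1063, q=206
  k=4: a=2, p=2255, q=437
  k=5: a=3, p=7828, q=1517

7828/1517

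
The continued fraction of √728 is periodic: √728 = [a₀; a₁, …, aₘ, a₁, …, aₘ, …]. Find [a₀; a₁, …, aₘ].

[26; 1, 52]

a₀ = ⌊√728⌋ = 26.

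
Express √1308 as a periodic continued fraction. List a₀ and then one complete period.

[36; 6, 72]

a₀ = ⌊√1308⌋ = 36.
With m₀=0, d₀=1 and mₖ₊₁ = dₖaₖ − mₖ, dₖ₊₁ = (n − mₖ₊₁²)/dₖ, aₖ₊₁ = ⌊(a₀+mₖ₊₁)/dₖ₊₁⌋:
  k=1: m=36, d=12, a=6
  k=2: m=36, d=1, a=72
d=1 and a=2a₀=72 at k=2, so the next step gives (m, d) = (36, 12) again — its k=1 value — and the period has length 2.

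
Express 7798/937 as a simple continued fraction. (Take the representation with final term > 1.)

[8; 3, 9, 1, 2, 1, 7]

7798 = 8*937 + 302
937 = 3*302 + 31
302 = 9*31 + 23
31 = 1*23 + 8
23 = 2*8 + 7
8 = 1*7 + 1
7 = 7*1 + 0  (stop)
So 7798/937 = [8; 3, 9, 1, 2, 1, 7].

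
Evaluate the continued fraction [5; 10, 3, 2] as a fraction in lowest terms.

367/72

Using pₖ = aₖpₖ₋₁ + pₖ₋₂ and qₖ = aₖqₖ₋₁ + qₖ₋₂:
  k=0: a=5, p=5, q=1
  k=1: a=10, p=51, q=10
  k=2: a=3, p=158, q=31
  k=3: a=2, p=367, q=72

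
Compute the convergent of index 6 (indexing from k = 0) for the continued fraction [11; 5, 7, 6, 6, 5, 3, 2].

Using pₖ = aₖpₖ₋₁ + pₖ₋₂, qₖ = aₖqₖ₋₁ + qₖ₋₂ (with p₋₁=1, p₋₂=0, q₋₁=0, q₋₂=1):
  k=0: a=11, p=11, q=1
  k=1: a=5, p=56, q=5
  k=2: a=7, p=403, q=36
  k=3: a=6, p=2474, q=221
  k=4: a=6, p=15247, q=1362
  k=5: a=5, p=78709, q=7031
  k=6: a=3, p=251374, q=22455

251374/22455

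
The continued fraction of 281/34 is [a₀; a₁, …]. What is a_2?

281 = 8·34 + 9   →  a_0 = 8
34 = 3·9 + 7   →  a_1 = 3
9 = 1·7 + 2   →  a_2 = 1

1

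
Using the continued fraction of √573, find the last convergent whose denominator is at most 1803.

18360/767

√573 = [23; 1, 14, 1, 46, …] (period length 4).
Convergents:
  p_0/q_0 = 23/1
  p_1/q_1 = 24/1
  p_2/q_2 = 359/15
  p_3/q_3 = 383/16
  p_4/q_4 = 17977/751
  p_5/q_5 = 18360/767
  p_6/q_6 = 275017/11489
q_5 = 767 ≤ 1803 < 11489 = q_6, so the answer is 18360/767.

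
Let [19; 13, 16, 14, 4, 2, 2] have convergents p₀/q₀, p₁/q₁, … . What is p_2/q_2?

Using pₖ = aₖpₖ₋₁ + pₖ₋₂, qₖ = aₖqₖ₋₁ + qₖ₋₂ (with p₋₁=1, p₋₂=0, q₋₁=0, q₋₂=1):
  k=0: a=19, p=19, q=1
  k=1: a=13, p=248, q=13
  k=2: a=16, p=3987, q=209

3987/209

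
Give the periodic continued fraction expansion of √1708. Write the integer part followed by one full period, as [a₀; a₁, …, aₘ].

[41; 3, 20, 3, 82]

a₀ = ⌊√1708⌋ = 41.
With m₀=0, d₀=1 and mₖ₊₁ = dₖaₖ − mₖ, dₖ₊₁ = (n − mₖ₊₁²)/dₖ, aₖ₊₁ = ⌊(a₀+mₖ₊₁)/dₖ₊₁⌋:
  k=1: m=41, d=27, a=3
  k=2: m=40, d=4, a=20
  k=3: m=40, d=27, a=3
  k=4: m=41, d=1, a=82
d=1 and a=2a₀=82 at k=4, so the next step gives (m, d) = (41, 27) again — its k=1 value — and the period has length 4.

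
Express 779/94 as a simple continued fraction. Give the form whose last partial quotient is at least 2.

779 = 8×94 + 27
94 = 3×27 + 13
27 = 2×13 + 1
13 = 13×1 + 0  (stop)
So 779/94 = [8; 3, 2, 13].

[8; 3, 2, 13]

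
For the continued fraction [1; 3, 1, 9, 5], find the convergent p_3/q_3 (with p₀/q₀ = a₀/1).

49/39

Using pₖ = aₖpₖ₋₁ + pₖ₋₂, qₖ = aₖqₖ₋₁ + qₖ₋₂ (with p₋₁=1, p₋₂=0, q₋₁=0, q₋₂=1):
  k=0: a=1, p=1, q=1
  k=1: a=3, p=4, q=3
  k=2: a=1, p=5, q=4
  k=3: a=9, p=49, q=39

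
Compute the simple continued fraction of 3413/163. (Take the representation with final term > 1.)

[20; 1, 15, 3, 3]

3413 = 20*163 + 153
163 = 1*153 + 10
153 = 15*10 + 3
10 = 3*3 + 1
3 = 3*1 + 0  (stop)
So 3413/163 = [20; 1, 15, 3, 3].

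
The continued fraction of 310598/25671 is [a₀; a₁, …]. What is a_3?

15

310598 = 12·25671 + 2546   →  a_0 = 12
25671 = 10·2546 + 211   →  a_1 = 10
2546 = 12·211 + 14   →  a_2 = 12
211 = 15·14 + 1   →  a_3 = 15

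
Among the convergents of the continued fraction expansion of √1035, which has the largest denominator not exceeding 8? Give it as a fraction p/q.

√1035 = [32; 5, 1, 5, 64, …] (period length 4).
Convergents:
  p_0/q_0 = 32/1
  p_1/q_1 = 161/5
  p_2/q_2 = 193/6
  p_3/q_3 = 1126/35
q_2 = 6 ≤ 8 < 35 = q_3, so the answer is 193/6.

193/6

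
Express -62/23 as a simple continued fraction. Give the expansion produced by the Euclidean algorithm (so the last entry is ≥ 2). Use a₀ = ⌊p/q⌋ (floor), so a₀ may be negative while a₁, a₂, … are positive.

[-3; 3, 3, 2]

-62 = -3×23 + 7
23 = 3×7 + 2
7 = 3×2 + 1
2 = 2×1 + 0  (stop)
So -62/23 = [-3; 3, 3, 2].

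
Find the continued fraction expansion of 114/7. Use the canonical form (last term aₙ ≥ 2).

114 = 16×7 + 2
7 = 3×2 + 1
2 = 2×1 + 0  (stop)
So 114/7 = [16; 3, 2].

[16; 3, 2]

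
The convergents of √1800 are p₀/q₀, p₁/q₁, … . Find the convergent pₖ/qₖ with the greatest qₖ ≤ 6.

212/5

√1800 = [42; 2, 2, 1, 8, 1, 2, 2, 84, …] (period length 8).
Convergents:
  p_0/q_0 = 42/1
  p_1/q_1 = 85/2
  p_2/q_2 = 212/5
  p_3/q_3 = 297/7
q_2 = 5 ≤ 6 < 7 = q_3, so the answer is 212/5.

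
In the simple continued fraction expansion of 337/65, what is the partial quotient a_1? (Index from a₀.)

5

337 = 5·65 + 12   →  a_0 = 5
65 = 5·12 + 5   →  a_1 = 5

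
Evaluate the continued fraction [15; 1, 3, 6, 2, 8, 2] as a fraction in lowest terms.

15255/968

Fold from the inside: start with 2/1.
  8 + 1/2 = 17/2
  2 + 2/17 = 36/17
  6 + 17/36 = 233/36
  3 + 36/233 = 735/233
  1 + 233/735 = 968/735
  15 + 735/968 = 15255/968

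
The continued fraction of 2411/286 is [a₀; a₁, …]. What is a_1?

2411 = 8·286 + 123   →  a_0 = 8
286 = 2·123 + 40   →  a_1 = 2

2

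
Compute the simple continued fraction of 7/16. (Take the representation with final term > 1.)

7 = 0*16 + 7
16 = 2*7 + 2
7 = 3*2 + 1
2 = 2*1 + 0  (stop)
So 7/16 = [0; 2, 3, 2].

[0; 2, 3, 2]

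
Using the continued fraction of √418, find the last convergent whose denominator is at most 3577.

√418 = [20; 2, 4, 20, 4, 2, 40, …] (period length 6).
Convergents:
  p_0/q_0 = 20/1
  p_1/q_1 = 41/2
  p_2/q_2 = 184/9
  p_3/q_3 = 3721/182
  p_4/q_4 = 15068/737
  p_5/q_5 = 33857/1656
  p_6/q_6 = 1369348/66977
q_5 = 1656 ≤ 3577 < 66977 = q_6, so the answer is 33857/1656.

33857/1656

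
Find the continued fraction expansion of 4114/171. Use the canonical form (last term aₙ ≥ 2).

[24; 17, 10]

4114 = 24×171 + 10
171 = 17×10 + 1
10 = 10×1 + 0  (stop)
So 4114/171 = [24; 17, 10].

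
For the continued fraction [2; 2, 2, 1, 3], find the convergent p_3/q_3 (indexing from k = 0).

17/7

Using pₖ = aₖpₖ₋₁ + pₖ₋₂, qₖ = aₖqₖ₋₁ + qₖ₋₂ (with p₋₁=1, p₋₂=0, q₋₁=0, q₋₂=1):
  k=0: a=2, p=2, q=1
  k=1: a=2, p=5, q=2
  k=2: a=2, p=12, q=5
  k=3: a=1, p=17, q=7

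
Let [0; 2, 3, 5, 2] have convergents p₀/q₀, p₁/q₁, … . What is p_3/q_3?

Using pₖ = aₖpₖ₋₁ + pₖ₋₂, qₖ = aₖqₖ₋₁ + qₖ₋₂ (with p₋₁=1, p₋₂=0, q₋₁=0, q₋₂=1):
  k=0: a=0, p=0, q=1
  k=1: a=2, p=1, q=2
  k=2: a=3, p=3, q=7
  k=3: a=5, p=16, q=37

16/37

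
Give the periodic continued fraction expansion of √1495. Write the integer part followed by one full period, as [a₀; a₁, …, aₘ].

a₀ = ⌊√1495⌋ = 38.
With m₀=0, d₀=1 and mₖ₊₁ = dₖaₖ − mₖ, dₖ₊₁ = (n − mₖ₊₁²)/dₖ, aₖ₊₁ = ⌊(a₀+mₖ₊₁)/dₖ₊₁⌋:
  k=1: m=38, d=51, a=1
  k=2: m=13, d=26, a=1
  k=3: m=13, d=51, a=1
  k=4: m=38, d=1, a=76
d=1 and a=2a₀=76 at k=4, so the next step gives (m, d) = (38, 51) again — its k=1 value — and the period has length 4.

[38; 1, 1, 1, 76]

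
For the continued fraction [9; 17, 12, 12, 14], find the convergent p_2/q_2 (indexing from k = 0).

Using pₖ = aₖpₖ₋₁ + pₖ₋₂, qₖ = aₖqₖ₋₁ + qₖ₋₂ (with p₋₁=1, p₋₂=0, q₋₁=0, q₋₂=1):
  k=0: a=9, p=9, q=1
  k=1: a=17, p=154, q=17
  k=2: a=12, p=1857, q=205

1857/205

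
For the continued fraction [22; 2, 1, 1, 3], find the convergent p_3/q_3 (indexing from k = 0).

Using pₖ = aₖpₖ₋₁ + pₖ₋₂, qₖ = aₖqₖ₋₁ + qₖ₋₂ (with p₋₁=1, p₋₂=0, q₋₁=0, q₋₂=1):
  k=0: a=22, p=22, q=1
  k=1: a=2, p=45, q=2
  k=2: a=1, p=67, q=3
  k=3: a=1, p=112, q=5

112/5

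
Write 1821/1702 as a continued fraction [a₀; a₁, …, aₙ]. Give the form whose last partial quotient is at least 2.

[1; 14, 3, 3, 3, 1, 2]

1821 = 1·1702 + 119
1702 = 14·119 + 36
119 = 3·36 + 11
36 = 3·11 + 3
11 = 3·3 + 2
3 = 1·2 + 1
2 = 2·1 + 0  (stop)
So 1821/1702 = [1; 14, 3, 3, 3, 1, 2].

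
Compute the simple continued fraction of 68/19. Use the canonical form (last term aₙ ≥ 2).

68 = 3*19 + 11
19 = 1*11 + 8
11 = 1*8 + 3
8 = 2*3 + 2
3 = 1*2 + 1
2 = 2*1 + 0  (stop)
So 68/19 = [3; 1, 1, 2, 1, 2].

[3; 1, 1, 2, 1, 2]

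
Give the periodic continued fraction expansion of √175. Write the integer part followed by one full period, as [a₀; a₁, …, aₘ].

[13; 4, 2, 1, 2, 4, 26]

a₀ = ⌊√175⌋ = 13.
With m₀=0, d₀=1 and mₖ₊₁ = dₖaₖ − mₖ, dₖ₊₁ = (n − mₖ₊₁²)/dₖ, aₖ₊₁ = ⌊(a₀+mₖ₊₁)/dₖ₊₁⌋:
  k=1: m=13, d=6, a=4
  k=2: m=11, d=9, a=2
  k=3: m=7, d=14, a=1
  k=4: m=7, d=9, a=2
  k=5: m=11, d=6, a=4
  k=6: m=13, d=1, a=26
d=1 and a=2a₀=26 at k=6, so the next step gives (m, d) = (13, 6) again — its k=1 value — and the period has length 6.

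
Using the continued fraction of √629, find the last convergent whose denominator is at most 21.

√629 = [25; 12, 1, 1, 12, 50, …] (period length 5).
Convergents:
  p_0/q_0 = 25/1
  p_1/q_1 = 301/12
  p_2/q_2 = 326/13
  p_3/q_3 = 627/25
q_2 = 13 ≤ 21 < 25 = q_3, so the answer is 326/13.

326/13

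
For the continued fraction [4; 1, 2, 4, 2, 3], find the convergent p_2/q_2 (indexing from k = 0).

14/3

Using pₖ = aₖpₖ₋₁ + pₖ₋₂, qₖ = aₖqₖ₋₁ + qₖ₋₂ (with p₋₁=1, p₋₂=0, q₋₁=0, q₋₂=1):
  k=0: a=4, p=4, q=1
  k=1: a=1, p=5, q=1
  k=2: a=2, p=14, q=3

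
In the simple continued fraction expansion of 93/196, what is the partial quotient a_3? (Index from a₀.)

3

93 = 0·196 + 93   →  a_0 = 0
196 = 2·93 + 10   →  a_1 = 2
93 = 9·10 + 3   →  a_2 = 9
10 = 3·3 + 1   →  a_3 = 3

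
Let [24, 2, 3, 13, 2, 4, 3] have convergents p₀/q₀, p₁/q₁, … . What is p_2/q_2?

Using pₖ = aₖpₖ₋₁ + pₖ₋₂, qₖ = aₖqₖ₋₁ + qₖ₋₂ (with p₋₁=1, p₋₂=0, q₋₁=0, q₋₂=1):
  k=0: a=24, p=24, q=1
  k=1: a=2, p=49, q=2
  k=2: a=3, p=171, q=7

171/7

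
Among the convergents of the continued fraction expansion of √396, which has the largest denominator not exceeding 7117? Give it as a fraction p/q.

79201/3980

√396 = [19; 1, 8, 1, 38, …] (period length 4).
Convergents:
  p_0/q_0 = 19/1
  p_1/q_1 = 20/1
  p_2/q_2 = 179/9
  p_3/q_3 = 199/10
  p_4/q_4 = 7741/389
  p_5/q_5 = 7940/399
  p_6/q_6 = 71261/3581
  p_7/q_7 = 79201/3980
  p_8/q_8 = 3080899/154821
q_7 = 3980 ≤ 7117 < 154821 = q_8, so the answer is 79201/3980.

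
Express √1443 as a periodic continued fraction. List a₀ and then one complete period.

a₀ = ⌊√1443⌋ = 37.
With m₀=0, d₀=1 and mₖ₊₁ = dₖaₖ − mₖ, dₖ₊₁ = (n − mₖ₊₁²)/dₖ, aₖ₊₁ = ⌊(a₀+mₖ₊₁)/dₖ₊₁⌋:
  k=1: m=37, d=74, a=1
  k=2: m=37, d=1, a=74
d=1 and a=2a₀=74 at k=2, so the next step gives (m, d) = (37, 74) again — its k=1 value — and the period has length 2.

[37; 1, 74]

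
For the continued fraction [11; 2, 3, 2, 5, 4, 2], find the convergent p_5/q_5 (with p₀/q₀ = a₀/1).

4163/364

Using pₖ = aₖpₖ₋₁ + pₖ₋₂, qₖ = aₖqₖ₋₁ + qₖ₋₂ (with p₋₁=1, p₋₂=0, q₋₁=0, q₋₂=1):
  k=0: a=11, p=11, q=1
  k=1: a=2, p=23, q=2
  k=2: a=3, p=80, q=7
  k=3: a=2, p=183, q=16
  k=4: a=5, p=995, q=87
  k=5: a=4, p=4163, q=364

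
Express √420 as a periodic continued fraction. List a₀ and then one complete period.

[20; 2, 40]

a₀ = ⌊√420⌋ = 20.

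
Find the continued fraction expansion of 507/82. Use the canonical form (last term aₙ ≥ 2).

[6; 5, 2, 7]

507 = 6·82 + 15
82 = 5·15 + 7
15 = 2·7 + 1
7 = 7·1 + 0  (stop)
So 507/82 = [6; 5, 2, 7].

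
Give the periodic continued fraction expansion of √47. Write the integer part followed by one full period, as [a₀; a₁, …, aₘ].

[6; 1, 5, 1, 12]

a₀ = ⌊√47⌋ = 6.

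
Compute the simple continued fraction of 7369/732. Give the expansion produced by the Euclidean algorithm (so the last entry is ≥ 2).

7369 = 10·732 + 49
732 = 14·49 + 46
49 = 1·46 + 3
46 = 15·3 + 1
3 = 3·1 + 0  (stop)
So 7369/732 = [10; 14, 1, 15, 3].

[10; 14, 1, 15, 3]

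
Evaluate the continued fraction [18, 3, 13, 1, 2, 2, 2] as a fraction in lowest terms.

Fold from the inside: start with 2/1.
  2 + 1/2 = 5/2
  2 + 2/5 = 12/5
  1 + 5/12 = 17/12
  13 + 12/17 = 233/17
  3 + 17/233 = 716/233
  18 + 233/716 = 13121/716

13121/716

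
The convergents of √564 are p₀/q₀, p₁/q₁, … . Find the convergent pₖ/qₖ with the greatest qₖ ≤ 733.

13513/569

√564 = [23; 1, 2, 1, 46, …] (period length 4).
Convergents:
  p_0/q_0 = 23/1
  p_1/q_1 = 24/1
  p_2/q_2 = 71/3
  p_3/q_3 = 95/4
  p_4/q_4 = 4441/187
  p_5/q_5 = 4536/191
  p_6/q_6 = 13513/569
  p_7/q_7 = 18049/760
q_6 = 569 ≤ 733 < 760 = q_7, so the answer is 13513/569.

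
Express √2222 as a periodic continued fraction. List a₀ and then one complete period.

[47; 7, 4, 7, 94]

a₀ = ⌊√2222⌋ = 47.
With m₀=0, d₀=1 and mₖ₊₁ = dₖaₖ − mₖ, dₖ₊₁ = (n − mₖ₊₁²)/dₖ, aₖ₊₁ = ⌊(a₀+mₖ₊₁)/dₖ₊₁⌋:
  k=1: m=47, d=13, a=7
  k=2: m=44, d=22, a=4
  k=3: m=44, d=13, a=7
  k=4: m=47, d=1, a=94
d=1 and a=2a₀=94 at k=4, so the next step gives (m, d) = (47, 13) again — its k=1 value — and the period has length 4.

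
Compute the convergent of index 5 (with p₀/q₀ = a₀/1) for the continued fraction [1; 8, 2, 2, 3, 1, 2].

207/185

Using pₖ = aₖpₖ₋₁ + pₖ₋₂, qₖ = aₖqₖ₋₁ + qₖ₋₂ (with p₋₁=1, p₋₂=0, q₋₁=0, q₋₂=1):
  k=0: a=1, p=1, q=1
  k=1: a=8, p=9, q=8
  k=2: a=2, p=19, q=17
  k=3: a=2, p=47, q=42
  k=4: a=3, p=160, q=143
  k=5: a=1, p=207, q=185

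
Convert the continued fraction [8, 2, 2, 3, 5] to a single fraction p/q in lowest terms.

Using pₖ = aₖpₖ₋₁ + pₖ₋₂ and qₖ = aₖqₖ₋₁ + qₖ₋₂:
  k=0: a=8, p=8, q=1
  k=1: a=2, p=17, q=2
  k=2: a=2, p=42, q=5
  k=3: a=3, p=143, q=17
  k=4: a=5, p=757, q=90

757/90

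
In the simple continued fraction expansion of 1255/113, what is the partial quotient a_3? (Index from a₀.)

1255 = 11·113 + 12   →  a_0 = 11
113 = 9·12 + 5   →  a_1 = 9
12 = 2·5 + 2   →  a_2 = 2
5 = 2·2 + 1   →  a_3 = 2

2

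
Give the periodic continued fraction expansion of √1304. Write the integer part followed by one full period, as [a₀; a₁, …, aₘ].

a₀ = ⌊√1304⌋ = 36.

[36; 9, 72]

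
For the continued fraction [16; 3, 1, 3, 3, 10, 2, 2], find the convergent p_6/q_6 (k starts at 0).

17225/1059

Using pₖ = aₖpₖ₋₁ + pₖ₋₂, qₖ = aₖqₖ₋₁ + qₖ₋₂ (with p₋₁=1, p₋₂=0, q₋₁=0, q₋₂=1):
  k=0: a=16, p=16, q=1
  k=1: a=3, p=49, q=3
  k=2: a=1, p=65, q=4
  k=3: a=3, p=244, q=15
  k=4: a=3, p=797, q=49
  k=5: a=10, p=8214, q=505
  k=6: a=2, p=17225, q=1059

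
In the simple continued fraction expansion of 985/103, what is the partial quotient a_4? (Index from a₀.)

2

985 = 9·103 + 58   →  a_0 = 9
103 = 1·58 + 45   →  a_1 = 1
58 = 1·45 + 13   →  a_2 = 1
45 = 3·13 + 6   →  a_3 = 3
13 = 2·6 + 1   →  a_4 = 2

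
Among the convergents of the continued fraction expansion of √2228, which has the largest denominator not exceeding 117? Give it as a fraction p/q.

√2228 = [47; 4, 1, 22, 1, 4, 94, …] (period length 6).
Convergents:
  p_0/q_0 = 47/1
  p_1/q_1 = 189/4
  p_2/q_2 = 236/5
  p_3/q_3 = 5381/114
  p_4/q_4 = 5617/119
q_3 = 114 ≤ 117 < 119 = q_4, so the answer is 5381/114.

5381/114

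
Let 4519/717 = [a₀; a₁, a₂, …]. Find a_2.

3

4519 = 6·717 + 217   →  a_0 = 6
717 = 3·217 + 66   →  a_1 = 3
217 = 3·66 + 19   →  a_2 = 3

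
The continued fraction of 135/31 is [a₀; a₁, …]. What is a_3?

4

135 = 4·31 + 11   →  a_0 = 4
31 = 2·11 + 9   →  a_1 = 2
11 = 1·9 + 2   →  a_2 = 1
9 = 4·2 + 1   →  a_3 = 4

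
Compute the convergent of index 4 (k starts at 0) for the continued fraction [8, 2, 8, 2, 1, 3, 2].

Using pₖ = aₖpₖ₋₁ + pₖ₋₂, qₖ = aₖqₖ₋₁ + qₖ₋₂ (with p₋₁=1, p₋₂=0, q₋₁=0, q₋₂=1):
  k=0: a=8, p=8, q=1
  k=1: a=2, p=17, q=2
  k=2: a=8, p=144, q=17
  k=3: a=2, p=305, q=36
  k=4: a=1, p=449, q=53

449/53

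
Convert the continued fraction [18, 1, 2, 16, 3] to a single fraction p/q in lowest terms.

Using pₖ = aₖpₖ₋₁ + pₖ₋₂ and qₖ = aₖqₖ₋₁ + qₖ₋₂:
  k=0: a=18, p=18, q=1
  k=1: a=1, p=19, q=1
  k=2: a=2, p=56, q=3
  k=3: a=16, p=915, q=49
  k=4: a=3, p=2801, q=150

2801/150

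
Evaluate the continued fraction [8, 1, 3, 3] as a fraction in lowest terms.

114/13

Using pₖ = aₖpₖ₋₁ + pₖ₋₂ and qₖ = aₖqₖ₋₁ + qₖ₋₂:
  k=0: a=8, p=8, q=1
  k=1: a=1, p=9, q=1
  k=2: a=3, p=35, q=4
  k=3: a=3, p=114, q=13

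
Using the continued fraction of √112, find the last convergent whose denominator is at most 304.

2741/259

√112 = [10; 1, 1, 2, 1, 1, 20, …] (period length 6).
Convergents:
  p_0/q_0 = 10/1
  p_1/q_1 = 11/1
  p_2/q_2 = 21/2
  p_3/q_3 = 53/5
  p_4/q_4 = 74/7
  p_5/q_5 = 127/12
  p_6/q_6 = 2614/247
  p_7/q_7 = 2741/259
  p_8/q_8 = 5355/506
q_7 = 259 ≤ 304 < 506 = q_8, so the answer is 2741/259.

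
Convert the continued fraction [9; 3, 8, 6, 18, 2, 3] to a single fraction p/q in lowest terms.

Fold from the inside: start with 3/1.
  2 + 1/3 = 7/3
  18 + 3/7 = 129/7
  6 + 7/129 = 781/129
  8 + 129/781 = 6377/781
  3 + 781/6377 = 19912/6377
  9 + 6377/19912 = 185585/19912

185585/19912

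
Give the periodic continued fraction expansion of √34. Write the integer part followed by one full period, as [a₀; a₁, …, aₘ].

a₀ = ⌊√34⌋ = 5.

[5; 1, 4, 1, 10]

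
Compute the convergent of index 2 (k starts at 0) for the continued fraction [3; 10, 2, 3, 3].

Using pₖ = aₖpₖ₋₁ + pₖ₋₂, qₖ = aₖqₖ₋₁ + qₖ₋₂ (with p₋₁=1, p₋₂=0, q₋₁=0, q₋₂=1):
  k=0: a=3, p=3, q=1
  k=1: a=10, p=31, q=10
  k=2: a=2, p=65, q=21

65/21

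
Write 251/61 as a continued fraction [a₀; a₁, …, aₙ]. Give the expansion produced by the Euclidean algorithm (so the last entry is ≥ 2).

[4; 8, 1, 2, 2]

251 = 4*61 + 7
61 = 8*7 + 5
7 = 1*5 + 2
5 = 2*2 + 1
2 = 2*1 + 0  (stop)
So 251/61 = [4; 8, 1, 2, 2].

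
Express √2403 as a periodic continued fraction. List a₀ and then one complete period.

a₀ = ⌊√2403⌋ = 49.
With m₀=0, d₀=1 and mₖ₊₁ = dₖaₖ − mₖ, dₖ₊₁ = (n − mₖ₊₁²)/dₖ, aₖ₊₁ = ⌊(a₀+mₖ₊₁)/dₖ₊₁⌋:
  k=1: m=49, d=2, a=49
  k=2: m=49, d=1, a=98
d=1 and a=2a₀=98 at k=2, so the next step gives (m, d) = (49, 2) again — its k=1 value — and the period has length 2.

[49; 49, 98]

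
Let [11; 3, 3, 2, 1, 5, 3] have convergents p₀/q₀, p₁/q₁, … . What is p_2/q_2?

Using pₖ = aₖpₖ₋₁ + pₖ₋₂, qₖ = aₖqₖ₋₁ + qₖ₋₂ (with p₋₁=1, p₋₂=0, q₋₁=0, q₋₂=1):
  k=0: a=11, p=11, q=1
  k=1: a=3, p=34, q=3
  k=2: a=3, p=113, q=10

113/10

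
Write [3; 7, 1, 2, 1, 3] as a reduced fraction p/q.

Fold from the inside: start with 3/1.
  1 + 1/3 = 4/3
  2 + 3/4 = 11/4
  1 + 4/11 = 15/11
  7 + 11/15 = 116/15
  3 + 15/116 = 363/116

363/116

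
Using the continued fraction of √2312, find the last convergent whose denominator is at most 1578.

55440/1153

√2312 = [48; 12, 96, …] (period length 2).
Convergents:
  p_0/q_0 = 48/1
  p_1/q_1 = 577/12
  p_2/q_2 = 55440/1153
  p_3/q_3 = 665857/13848
q_2 = 1153 ≤ 1578 < 13848 = q_3, so the answer is 55440/1153.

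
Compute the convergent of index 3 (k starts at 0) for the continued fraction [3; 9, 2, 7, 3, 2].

Using pₖ = aₖpₖ₋₁ + pₖ₋₂, qₖ = aₖqₖ₋₁ + qₖ₋₂ (with p₋₁=1, p₋₂=0, q₋₁=0, q₋₂=1):
  k=0: a=3, p=3, q=1
  k=1: a=9, p=28, q=9
  k=2: a=2, p=59, q=19
  k=3: a=7, p=441, q=142

441/142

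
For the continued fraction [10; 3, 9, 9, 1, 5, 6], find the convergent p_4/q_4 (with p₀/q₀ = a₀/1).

2921/283

Using pₖ = aₖpₖ₋₁ + pₖ₋₂, qₖ = aₖqₖ₋₁ + qₖ₋₂ (with p₋₁=1, p₋₂=0, q₋₁=0, q₋₂=1):
  k=0: a=10, p=10, q=1
  k=1: a=3, p=31, q=3
  k=2: a=9, p=289, q=28
  k=3: a=9, p=2632, q=255
  k=4: a=1, p=2921, q=283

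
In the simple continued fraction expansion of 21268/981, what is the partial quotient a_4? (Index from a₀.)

21268 = 21·981 + 667   →  a_0 = 21
981 = 1·667 + 314   →  a_1 = 1
667 = 2·314 + 39   →  a_2 = 2
314 = 8·39 + 2   →  a_3 = 8
39 = 19·2 + 1   →  a_4 = 19

19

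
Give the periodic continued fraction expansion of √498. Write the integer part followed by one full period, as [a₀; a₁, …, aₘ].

[22; 3, 6, 22, 6, 3, 44]

a₀ = ⌊√498⌋ = 22.
With m₀=0, d₀=1 and mₖ₊₁ = dₖaₖ − mₖ, dₖ₊₁ = (n − mₖ₊₁²)/dₖ, aₖ₊₁ = ⌊(a₀+mₖ₊₁)/dₖ₊₁⌋:
  k=1: m=22, d=14, a=3
  k=2: m=20, d=7, a=6
  k=3: m=22, d=2, a=22
  k=4: m=22, d=7, a=6
  k=5: m=20, d=14, a=3
  k=6: m=22, d=1, a=44
d=1 and a=2a₀=44 at k=6, so the next step gives (m, d) = (22, 14) again — its k=1 value — and the period has length 6.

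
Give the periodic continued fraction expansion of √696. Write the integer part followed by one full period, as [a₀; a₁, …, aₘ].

a₀ = ⌊√696⌋ = 26.

[26; 2, 1, 1, 1, 1, 1, 2, 52]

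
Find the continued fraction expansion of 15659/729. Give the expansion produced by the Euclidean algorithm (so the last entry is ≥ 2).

15659 = 21×729 + 350
729 = 2×350 + 29
350 = 12×29 + 2
29 = 14×2 + 1
2 = 2×1 + 0  (stop)
So 15659/729 = [21; 2, 12, 14, 2].

[21; 2, 12, 14, 2]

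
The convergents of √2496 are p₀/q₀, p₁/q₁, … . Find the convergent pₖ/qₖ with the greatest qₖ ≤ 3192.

√2496 = [49; 1, 23, 1, 98, …] (period length 4).
Convergents:
  p_0/q_0 = 49/1
  p_1/q_1 = 50/1
  p_2/q_2 = 1199/24
  p_3/q_3 = 1249/25
  p_4/q_4 = 123601/2474
  p_5/q_5 = 124850/2499
  p_6/q_6 = 2995151/59951
q_5 = 2499 ≤ 3192 < 59951 = q_6, so the answer is 124850/2499.

124850/2499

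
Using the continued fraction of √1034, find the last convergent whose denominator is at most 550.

15885/494

√1034 = [32; 6, 2, 2, 2, 6, 64, …] (period length 6).
Convergents:
  p_0/q_0 = 32/1
  p_1/q_1 = 193/6
  p_2/q_2 = 418/13
  p_3/q_3 = 1029/32
  p_4/q_4 = 2476/77
  p_5/q_5 = 15885/494
  p_6/q_6 = 1019116/31693
q_5 = 494 ≤ 550 < 31693 = q_6, so the answer is 15885/494.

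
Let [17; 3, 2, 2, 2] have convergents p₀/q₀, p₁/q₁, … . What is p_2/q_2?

121/7

Using pₖ = aₖpₖ₋₁ + pₖ₋₂, qₖ = aₖqₖ₋₁ + qₖ₋₂ (with p₋₁=1, p₋₂=0, q₋₁=0, q₋₂=1):
  k=0: a=17, p=17, q=1
  k=1: a=3, p=52, q=3
  k=2: a=2, p=121, q=7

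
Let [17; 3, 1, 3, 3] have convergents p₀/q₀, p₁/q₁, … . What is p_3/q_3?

Using pₖ = aₖpₖ₋₁ + pₖ₋₂, qₖ = aₖqₖ₋₁ + qₖ₋₂ (with p₋₁=1, p₋₂=0, q₋₁=0, q₋₂=1):
  k=0: a=17, p=17, q=1
  k=1: a=3, p=52, q=3
  k=2: a=1, p=69, q=4
  k=3: a=3, p=259, q=15

259/15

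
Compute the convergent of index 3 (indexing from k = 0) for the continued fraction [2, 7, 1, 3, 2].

66/31

Using pₖ = aₖpₖ₋₁ + pₖ₋₂, qₖ = aₖqₖ₋₁ + qₖ₋₂ (with p₋₁=1, p₋₂=0, q₋₁=0, q₋₂=1):
  k=0: a=2, p=2, q=1
  k=1: a=7, p=15, q=7
  k=2: a=1, p=17, q=8
  k=3: a=3, p=66, q=31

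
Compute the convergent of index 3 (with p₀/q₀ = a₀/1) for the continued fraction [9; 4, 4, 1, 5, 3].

Using pₖ = aₖpₖ₋₁ + pₖ₋₂, qₖ = aₖqₖ₋₁ + qₖ₋₂ (with p₋₁=1, p₋₂=0, q₋₁=0, q₋₂=1):
  k=0: a=9, p=9, q=1
  k=1: a=4, p=37, q=4
  k=2: a=4, p=157, q=17
  k=3: a=1, p=194, q=21

194/21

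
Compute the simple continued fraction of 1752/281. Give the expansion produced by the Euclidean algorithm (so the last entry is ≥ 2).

1752 = 6*281 + 66
281 = 4*66 + 17
66 = 3*17 + 15
17 = 1*15 + 2
15 = 7*2 + 1
2 = 2*1 + 0  (stop)
So 1752/281 = [6; 4, 3, 1, 7, 2].

[6; 4, 3, 1, 7, 2]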